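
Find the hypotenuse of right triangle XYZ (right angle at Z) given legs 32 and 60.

XY = sqrt(32^2 + 60^2) = sqrt(4624) = 68

68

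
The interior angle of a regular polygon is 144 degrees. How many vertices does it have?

The exterior angle is the supplement of the interior angle: 180 - 144 = 36 degrees.
Since the exterior angles of any convex polygon sum to 360 degrees, the number of sides is 360 / 36 = 10.

10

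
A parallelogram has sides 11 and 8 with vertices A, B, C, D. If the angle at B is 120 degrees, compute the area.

Area = a * b * sin(theta)
Area = 11 * 8 * sin(120 degrees)
Area = 88 * sqrt(3)/2
Area = 44*sqrt(3)

44*sqrt(3)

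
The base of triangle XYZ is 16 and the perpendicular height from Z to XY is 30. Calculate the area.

A triangle's area is half the area of a rectangle with the same base and height.
Area = (1/2) * 16 * 30 = 240.

240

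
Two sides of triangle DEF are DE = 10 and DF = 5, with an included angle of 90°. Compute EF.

The included angle is 90°, so the triangle is right-angled at D. The opposite side EF is the hypotenuse.
By the Pythagorean theorem: EF = sqrt(10^2 + 5^2) = sqrt(125) = 5*sqrt(5).

5*sqrt(5)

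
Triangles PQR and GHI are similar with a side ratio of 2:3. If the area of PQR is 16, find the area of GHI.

For similar figures, the area ratio equals the square of the side ratio.
Side ratio (PQR to GHI) = 2:3, so area ratio = 2^2:3^2 = 4:9.
If the area of PQR is 16, then the area of GHI = 16 * (9/4) = 36.

36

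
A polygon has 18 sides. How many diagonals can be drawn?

Each of the 18 vertices connects to 15 non-adjacent vertices via diagonals.
Total connections = 18 × 15 = 270, but each diagonal is counted twice.
Number of diagonals = 270 / 2 = 135.

135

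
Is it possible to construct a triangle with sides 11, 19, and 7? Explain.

Check the triangle inequality: 11 + 7 = 18 ≤ 19.
Since the sum of two sides does not exceed the third, no triangle can be formed.

No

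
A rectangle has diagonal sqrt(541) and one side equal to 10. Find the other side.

The diagonal of a rectangle forms a right triangle with the two sides.
Rearranging the Pythagorean theorem: missing side = sqrt(d^2 - known^2).
= sqrt(541 - 100) = sqrt(441) = 21.

21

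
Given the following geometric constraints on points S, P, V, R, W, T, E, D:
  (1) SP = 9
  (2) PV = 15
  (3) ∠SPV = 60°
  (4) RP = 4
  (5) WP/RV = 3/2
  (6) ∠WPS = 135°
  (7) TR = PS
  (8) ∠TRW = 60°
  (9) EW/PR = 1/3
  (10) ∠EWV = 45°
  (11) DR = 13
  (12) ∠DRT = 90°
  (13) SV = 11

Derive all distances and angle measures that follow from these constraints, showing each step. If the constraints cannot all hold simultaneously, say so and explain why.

These constraints are not satisfiable: (1), (2) and (3) already determine SV: by the law of cosines SV² = 9² + 15² − 2·9·15·cos(60°) = 171, so SV = 3·√19, which contradicts (13) SV = 11. No planar figure meets all of them, so nothing further can be derived.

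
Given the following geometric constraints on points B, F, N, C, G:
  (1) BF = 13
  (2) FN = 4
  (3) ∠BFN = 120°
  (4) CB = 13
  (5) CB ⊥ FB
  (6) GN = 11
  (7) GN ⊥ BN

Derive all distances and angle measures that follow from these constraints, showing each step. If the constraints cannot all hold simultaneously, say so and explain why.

The constraints are consistent.

Step 1: From BF = 13, FN = 4, and ∠BFN = 120°, by the law of cosines:
  BN² = BF² + FN² - 2·BF·FN·cos(120°) = 169 + 16 + 52 = 237
  BN ≈ 15.39

Step 2: From FB = 13, BC = 13, and ∠FBC = 90°, by the law of cosines:
  FC² = FB² + BC² - 2·FB·BC·cos(90°) = 169 + 169 - 0 = 338
  FC = 13·√2

Step 3: From BN = 15.39, NG = 11, and ∠BNG = 90°, by the law of cosines:
  BG² = BN² + NG² - 2·BN·NG·cos(90°) = 237 + 121 - 0 = 358
  BG ≈ 18.92

Step 4: From BF = 13, BN = 15.39, FN = 4, by the inverse law of cosines:
  cos(∠FBN) = (BF² + BN² - FN²) / (2·BF·BN)
  ∠FBN = 13°

Step 5: From FB = 13, FC = 13·√2, BC = 13, by the inverse law of cosines:
  cos(∠BFC) = (FB² + FC² - BC²) / (2·FB·FC)
  ∠BFC = 45°

Step 6: From NB = 15.39, NF = 4, BF = 13, by the inverse law of cosines:
  cos(∠BNF) = (NB² + NF² - BF²) / (2·NB·NF)
  ∠BNF = 47°

Step 7: From CB = 13, CF = 13·√2, BF = 13, by the inverse law of cosines:
  cos(∠BCF) = (CB² + CF² - BF²) / (2·CB·CF)
  ∠BCF = 45°

Step 8: From BG = 18.92, BN = 15.39, GN = 11, by the inverse law of cosines:
  cos(∠GBN) = (BG² + BN² - GN²) / (2·BG·BN)
  ∠GBN = 35.55°

Step 9: From GB = 18.92, GN = 11, BN = 15.39, by the inverse law of cosines:
  cos(∠BGN) = (GB² + GN² - BN²) / (2·GB·GN)
  ∠BGN = 54.45°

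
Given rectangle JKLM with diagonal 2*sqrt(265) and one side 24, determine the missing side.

b = sqrt(d^2 - a^2) = sqrt(1060 - 576) = sqrt(484) = 22

22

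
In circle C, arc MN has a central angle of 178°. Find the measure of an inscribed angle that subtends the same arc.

An inscribed angle intercepts an arc from a point on the circle, while the central angle intercepts the same arc from the center.
The inscribed angle is always half the central angle: 178° / 2 = 89°.

89°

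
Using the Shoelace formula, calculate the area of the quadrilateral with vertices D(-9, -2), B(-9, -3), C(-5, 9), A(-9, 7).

The Shoelace formula works by pairing each vertex with the next (cycling back to the first).
For each pair, compute x_i*y_(i+1) - x_(i+1)*y_i:
  (-9*-3 - -9*-2) = 9
  (-9*9 - -5*-3) = -96
  (-5*7 - -9*9) = 46
  (-9*-2 - -9*7) = 81
Taking half the absolute value of the total: Area = (1/2)(40) = 20.

20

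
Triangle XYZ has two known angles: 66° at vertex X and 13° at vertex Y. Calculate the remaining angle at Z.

The interior angles sum to 180°: angle Z = 180 - 66 - 13 = 101°.
The triangle is obtuse (angles 66°, 13°, 101°).

101 degrees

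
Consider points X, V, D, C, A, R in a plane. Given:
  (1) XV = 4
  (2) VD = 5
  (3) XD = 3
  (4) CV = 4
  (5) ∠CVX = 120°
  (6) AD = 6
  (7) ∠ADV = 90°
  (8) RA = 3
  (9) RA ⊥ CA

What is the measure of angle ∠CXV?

Step 1: By the law of cosines on triangle XVC: XC² = 4² + 4² − 2·4·4·cos(120°) = 48, so XC = 4·√3.
Step 2: By the inverse law of cosines on triangle CXV: cos(∠CXV) = ((4·√3)² + 4² − 4²) / (2·4·√3·4) = 48/55.43 = 0.866, so ∠CXV = 30°.

Therefore, the measure of angle ∠CXV = 30°.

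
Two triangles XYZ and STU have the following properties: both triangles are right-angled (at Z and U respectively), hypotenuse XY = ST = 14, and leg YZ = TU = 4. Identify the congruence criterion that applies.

The given information matches HL: The hypotenuse and one leg of two right triangles are equal (Hypotenuse-Leg).

HL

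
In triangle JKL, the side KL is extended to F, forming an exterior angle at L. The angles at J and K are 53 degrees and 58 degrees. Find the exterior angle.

By the exterior angle theorem, an exterior angle of a triangle equals the sum of the two remote interior angles.
Exterior angle = angle J + angle K
Exterior angle = 53 + 58 = 111 degrees

111 degrees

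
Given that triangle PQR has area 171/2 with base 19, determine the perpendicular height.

Area = (1/2) * base * height
height = 2 * Area / base
height = 2 * 171/2 / 19
height = 171 / 19
height = 9

9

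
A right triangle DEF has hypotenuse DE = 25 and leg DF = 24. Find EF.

By the Pythagorean theorem: EF^2 = DE^2 - DF^2
EF^2 = 25^2 - 24^2 = 625 - 576 = 49
EF = sqrt(49) = 7

7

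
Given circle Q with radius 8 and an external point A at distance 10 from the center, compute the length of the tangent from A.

tangent = √(d² - r²) = √(10² - 8²) = √(100 - 64) = √36 = 6

6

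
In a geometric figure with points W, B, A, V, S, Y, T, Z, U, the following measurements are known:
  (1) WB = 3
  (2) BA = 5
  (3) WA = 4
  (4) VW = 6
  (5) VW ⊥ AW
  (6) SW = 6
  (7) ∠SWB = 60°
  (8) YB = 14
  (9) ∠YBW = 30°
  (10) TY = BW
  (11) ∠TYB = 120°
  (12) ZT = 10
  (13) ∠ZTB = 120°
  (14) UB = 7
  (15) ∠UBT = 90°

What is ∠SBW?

Step 1: By the law of cosines on triangle BWS: BS² = 3² + 6² − 2·3·6·cos(60°) = 27, so BS = 3·√3.
Step 2: By the inverse law of cosines on triangle SBW: cos(∠SBW) = ((3·√3)² + 3² − 6²) / (2·3·√3·3) = 0/31.18 = 0, so ∠SBW = 90°.

Therefore, the measure of angle ∠SBW = 90°.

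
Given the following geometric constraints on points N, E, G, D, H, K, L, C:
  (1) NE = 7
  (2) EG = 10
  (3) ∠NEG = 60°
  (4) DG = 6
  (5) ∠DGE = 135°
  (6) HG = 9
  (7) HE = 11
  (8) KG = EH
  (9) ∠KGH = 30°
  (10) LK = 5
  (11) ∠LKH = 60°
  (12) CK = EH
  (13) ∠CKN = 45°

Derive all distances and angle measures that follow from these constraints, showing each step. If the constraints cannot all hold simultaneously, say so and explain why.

The constraints are consistent.

From the given relations:
  KG = EH = 11
  CK = EH = 11

Step 1: From NE = 7, EG = 10, and ∠NEG = 60°, by the law of cosines:
  NG² = NE² + EG² - 2·NE·EG·cos(60°) = 49 + 100 - 70 = 79
  NG = √79

Step 2: From EG = 10, GD = 6, and ∠EGD = 135°, by the law of cosines:
  ED² = EG² + GD² - 2·EG·GD·cos(135°) = 100 + 36 + 84.85 = 220.9
  ED ≈ 14.86

Step 3: From HG = 9, GK = 11, and ∠HGK = 30°, by the law of cosines:
  HK² = HG² + GK² - 2·HG·GK·cos(30°) = 81 + 121 - 171.5 = 30.53
  HK ≈ 5.53

Step 4: From EG = 10, EH = 11, GH = 9, by the inverse law of cosines:
  cos(∠GEH) = (EG² + EH² - GH²) / (2·EG·EH)
  ∠GEH = 50.48°

Step 5: From GE = 10, GH = 9, EH = 11, by the inverse law of cosines:
  cos(∠EGH) = (GE² + GH² - EH²) / (2·GE·GH)
  ∠EGH = 70.53°

Step 6: From HE = 11, HG = 9, EG = 10, by the inverse law of cosines:
  cos(∠EHG) = (HE² + HG² - EG²) / (2·HE·HG)
  ∠EHG = 58.99°

Step 7: From HK = 5.53, KL = 5, and ∠HKL = 60°, by the law of cosines:
  HL² = HK² + KL² - 2·HK·KL·cos(60°) = 30.53 + 25 - 27.63 = 27.9
  HL ≈ 5.28

Step 8: From NE = 7, NG = √79, EG = 10, by the inverse law of cosines:
  cos(∠ENG) = (NE² + NG² - EG²) / (2·NE·NG)
  ∠ENG = 77°

Step 9: From ED = 14.86, EG = 10, DG = 6, by the inverse law of cosines:
  cos(∠DEG) = (ED² + EG² - DG²) / (2·ED·EG)
  ∠DEG = 16.59°

Step 10: From GE = 10, GN = √79, EN = 7, by the inverse law of cosines:
  cos(∠EGN) = (GE² + GN² - EN²) / (2·GE·GN)
  ∠EGN = 43°

Step 11: From DE = 14.86, DG = 6, EG = 10, by the inverse law of cosines:
  cos(∠EDG) = (DE² + DG² - EG²) / (2·DE·DG)
  ∠EDG = 28.41°

Step 12: From HG = 9, HK = 5.53, GK = 11, by the inverse law of cosines:
  cos(∠GHK) = (HG² + HK² - GK²) / (2·HG·HK)
  ∠GHK = 95.47°

Step 13: From KG = 11, KH = 5.53, GH = 9, by the inverse law of cosines:
  cos(∠GKH) = (KG² + KH² - GH²) / (2·KG·KH)
  ∠GKH = 54.53°

Step 14: From HK = 5.53, HL = 5.28, KL = 5, by the inverse law of cosines:
  cos(∠KHL) = (HK² + HL² - KL²) / (2·HK·HL)
  ∠KHL = 55.06°

Step 15: From LH = 5.28, LK = 5, HK = 5.53, by the inverse law of cosines:
  cos(∠HLK) = (LH² + LK² - HK²) / (2·LH·LK)
  ∠HLK = 64.94°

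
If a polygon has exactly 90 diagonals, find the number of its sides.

Using d = n(n - 3)/2, we solve 90 = n(n - 3)/2.
So n(n - 3) = 180.
Testing n = 15: 15 * 12 = 180 = 180. Correct.
The polygon has 15 sides.

15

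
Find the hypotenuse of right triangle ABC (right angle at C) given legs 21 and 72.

By the Pythagorean theorem: AB^2 = AC^2 + BC^2
AB^2 = 21^2 + 72^2 = 441 + 5184 = 5625
AB = sqrt(5625) = 75

75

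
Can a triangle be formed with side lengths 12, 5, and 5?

No.
The triangle inequality is violated: 5 + 5 = 10 ≤ 12.
These lengths cannot form a triangle.

No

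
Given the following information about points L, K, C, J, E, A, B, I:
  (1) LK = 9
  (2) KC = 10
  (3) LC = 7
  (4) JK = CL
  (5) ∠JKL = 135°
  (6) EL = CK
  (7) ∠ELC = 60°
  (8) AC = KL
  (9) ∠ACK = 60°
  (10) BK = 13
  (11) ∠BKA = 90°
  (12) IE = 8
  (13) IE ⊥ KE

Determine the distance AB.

From the given relations: AC = KL = 9.
Step 1: By the law of cosines on triangle ACK: AK² = 9² + 10² − 2·9·10·cos(60°) = 91, so AK = √91.
Step 2: By the law of cosines on triangle AKB: AB² = √91² + 13² − 2·√91·13·cos(90°) = 260, so AB = 2·√65.

Therefore, the length of AB = 2·√65.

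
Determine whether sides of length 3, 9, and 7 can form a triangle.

Yes.
The triangle inequality requires that the sum of any two sides exceeds the third.
Here 3 + 7 = 10 > 9, so the condition is met.

Yes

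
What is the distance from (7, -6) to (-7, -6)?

d = sqrt((-14)^2 + (0)^2) = sqrt(196) = 14

14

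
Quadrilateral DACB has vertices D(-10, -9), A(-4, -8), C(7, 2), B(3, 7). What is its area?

Shoelace: sum of cross terms = 178, Area = (1/2)|178| = 89

89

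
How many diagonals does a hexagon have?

The number of diagonals in an n-gon is n(n - 3)/2.
For n = 6: 6(6 - 3)/2 = 6 × 3 / 2 = 9.

9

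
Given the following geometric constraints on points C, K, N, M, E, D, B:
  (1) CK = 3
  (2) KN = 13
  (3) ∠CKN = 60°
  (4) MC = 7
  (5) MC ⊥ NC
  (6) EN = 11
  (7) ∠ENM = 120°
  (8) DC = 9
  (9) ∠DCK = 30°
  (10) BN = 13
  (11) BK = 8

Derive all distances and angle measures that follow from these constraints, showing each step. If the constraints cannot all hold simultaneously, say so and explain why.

The constraints are consistent.

Step 1: From CK = 3, KN = 13, and ∠CKN = 60°, by the law of cosines:
  CN² = CK² + KN² - 2·CK·KN·cos(60°) = 9 + 169 - 39 = 139
  CN = √139

Step 2: From KC = 3, CD = 9, and ∠KCD = 30°, by the law of cosines:
  KD² = KC² + CD² - 2·KC·CD·cos(30°) = 9 + 81 - 46.77 = 43.23
  KD ≈ 6.58

Step 3: From KB = 8, KN = 13, BN = 13, by the inverse law of cosines:
  cos(∠BKN) = (KB² + KN² - BN²) / (2·KB·KN)
  ∠BKN = 72.08°

Step 4: From NB = 13, NK = 13, BK = 8, by the inverse law of cosines:
  cos(∠BNK) = (NB² + NK² - BK²) / (2·NB·NK)
  ∠BNK = 35.84°

Step 5: From BK = 8, BN = 13, KN = 13, by the inverse law of cosines:
  cos(∠KBN) = (BK² + BN² - KN²) / (2·BK·BN)
  ∠KBN = 72.08°

Step 6: From NC = √139, CM = 7, and ∠NCM = 90°, by the law of cosines:
  NM² = NC² + CM² - 2·NC·CM·cos(90°) = 139 + 49 - 0 = 188
  NM = 2·√47

Step 7: From CK = 3, CN = √139, KN = 13, by the inverse law of cosines:
  cos(∠KCN) = (CK² + CN² - KN²) / (2·CK·CN)
  ∠KCN = 107.27°

Step 8: From KC = 3, KD = 6.58, CD = 9, by the inverse law of cosines:
  cos(∠CKD) = (KC² + KD² - CD²) / (2·KC·KD)
  ∠CKD = 136.81°

Step 9: From NC = √139, NK = 13, CK = 3, by the inverse law of cosines:
  cos(∠CNK) = (NC² + NK² - CK²) / (2·NC·NK)
  ∠CNK = 12.73°

Step 10: From DC = 9, DK = 6.58, CK = 3, by the inverse law of cosines:
  cos(∠CDK) = (DC² + DK² - CK²) / (2·DC·DK)
  ∠CDK = 13.19°

Step 11: From MN = 2·√47, NE = 11, and ∠MNE = 120°, by the law of cosines:
  ME² = MN² + NE² - 2·MN·NE·cos(120°) = 188 + 121 + 150.8 = 459.8
  ME ≈ 21.44

Step 12: From NC = √139, NM = 2·√47, CM = 7, by the inverse law of cosines:
  cos(∠CNM) = (NC² + NM² - CM²) / (2·NC·NM)
  ∠CNM = 30.7°

Step 13: From MC = 7, MN = 2·√47, CN = √139, by the inverse law of cosines:
  cos(∠CMN) = (MC² + MN² - CN²) / (2·MC·MN)
  ∠CMN = 59.3°

Step 14: From ME = 21.44, MN = 2·√47, EN = 11, by the inverse law of cosines:
  cos(∠EMN) = (ME² + MN² - EN²) / (2·ME·MN)
  ∠EMN = 26.38°

Step 15: From EM = 21.44, EN = 11, MN = 2·√47, by the inverse law of cosines:
  cos(∠MEN) = (EM² + EN² - MN²) / (2·EM·EN)
  ∠MEN = 33.62°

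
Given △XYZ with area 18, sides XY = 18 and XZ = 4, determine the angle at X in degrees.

Area = (1/2) * a * b * sin(C)
sin(C) = 2 * Area / (a * b)
sin(C) = 2 * 18 / (18 * 4)
sin(C) = 1/2
C = arcsin(1/2) = 30°
Since sin(180° - C) = sin(C), the obtuse angle 150° gives the same area, so C = 30° or C = 150°.

30° or 150°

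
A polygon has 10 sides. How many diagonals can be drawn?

The number of diagonals in an n-gon is n(n - 3)/2.
For n = 10: 10(10 - 3)/2 = 10 × 7 / 2 = 35.

35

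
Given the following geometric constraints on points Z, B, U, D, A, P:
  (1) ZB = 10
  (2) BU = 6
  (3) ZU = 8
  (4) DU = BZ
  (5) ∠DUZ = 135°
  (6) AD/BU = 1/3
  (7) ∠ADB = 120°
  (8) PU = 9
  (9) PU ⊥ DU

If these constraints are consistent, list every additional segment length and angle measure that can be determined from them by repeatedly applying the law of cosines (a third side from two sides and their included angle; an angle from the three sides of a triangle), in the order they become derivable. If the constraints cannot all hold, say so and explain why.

The constraints are consistent. Derivable facts, in order:
After 1 step:
- DP = √181
- ZD ≈ 16.65
- ∠BUZ = 90°
- ∠BZU = 36.87°
- ∠UBZ = 53.13°
After 2 steps:
- ∠DPU = 48.01°
- ∠DZU = 25.14°
- ∠PDU = 41.99°
- ∠UDZ = 19.86°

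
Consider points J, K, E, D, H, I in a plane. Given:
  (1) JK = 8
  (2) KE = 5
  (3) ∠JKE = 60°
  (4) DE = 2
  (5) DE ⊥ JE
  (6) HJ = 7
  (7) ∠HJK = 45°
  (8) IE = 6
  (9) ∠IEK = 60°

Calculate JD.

Step 1: By the law of cosines on triangle EKJ: EJ² = 5² + 8² − 2·5·8·cos(60°) = 49, so EJ = 7.
Step 2: By the law of cosines on triangle JED: JD² = 7² + 2² − 2·7·2·cos(90°) = 53, so JD = √53.

Therefore, the length of JD = √53.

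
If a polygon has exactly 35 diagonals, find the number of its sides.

Using d = n(n - 3)/2, we solve 35 = n(n - 3)/2.
So n(n - 3) = 70.
Testing n = 10: 10 * 7 = 70 = 70. Correct.
The polygon has 10 sides.

10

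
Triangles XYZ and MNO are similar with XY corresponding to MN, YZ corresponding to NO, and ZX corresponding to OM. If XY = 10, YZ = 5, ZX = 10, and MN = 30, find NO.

Similar triangles have proportional sides. Setting up the proportion:
MN / XY = NO / YZ
30 / 10 = NO / 5
NO = 5 * 30 / 10 = 15.

15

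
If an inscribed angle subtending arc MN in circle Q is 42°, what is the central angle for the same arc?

By the inscribed angle theorem, the central angle is twice the inscribed angle.
Central angle = 2 × 42° = 84°

84°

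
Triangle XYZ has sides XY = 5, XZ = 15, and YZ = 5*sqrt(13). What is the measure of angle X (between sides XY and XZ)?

When all three sides of a triangle are known, the law of cosines can be rearranged to find any angle.
cos(C) = (a² + b² - c²) / (2ab) gives cos(X) = -1/2.
Taking the inverse cosine: X = 120°.

120°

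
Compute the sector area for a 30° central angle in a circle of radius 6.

Sector area = π(6²)(1/12) = 3*pi

3*pi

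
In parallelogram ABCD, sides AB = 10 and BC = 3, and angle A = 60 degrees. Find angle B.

Opposite sides of a parallelogram are parallel, so consecutive angles form co-interior angles on a transversal.
Co-interior angles sum to 180°, giving angle B = 180 - 60 = 120 degrees.

120 degrees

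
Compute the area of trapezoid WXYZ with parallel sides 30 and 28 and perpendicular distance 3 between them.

Area of a trapezoid = (base1 + base2) * height / 2
Area = (30 + 28) * 3 / 2
Area = 58 * 3 / 2
Area = 174 / 2
Area = 87

87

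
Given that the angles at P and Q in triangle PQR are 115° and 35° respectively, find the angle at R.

The interior angles sum to 180°: angle R = 180 - 115 - 35 = 30°.
The triangle is obtuse (angles 115°, 35°, 30°).

30 degrees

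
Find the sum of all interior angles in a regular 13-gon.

The sum of interior angles of an n-sided polygon is (n - 2) * 180.
For n = 13: (13 - 2) * 180 = 11 * 180 = 1980 degrees.

1980 degrees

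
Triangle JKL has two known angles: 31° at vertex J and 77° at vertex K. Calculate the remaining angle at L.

The interior angles sum to 180°: angle L = 180 - 31 - 77 = 72°.
The triangle is acute (angles 31°, 77°, 72°).

72 degrees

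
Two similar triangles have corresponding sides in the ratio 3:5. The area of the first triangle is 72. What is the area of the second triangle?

For similar figures, the area ratio equals the square of the side ratio.
Side ratio (the first triangle to the second triangle) = 3:5, so area ratio = 3^2:5^2 = 9:25.
If the area of the first triangle is 72, then the area of the second triangle = 72 * (25/9) = 200.

200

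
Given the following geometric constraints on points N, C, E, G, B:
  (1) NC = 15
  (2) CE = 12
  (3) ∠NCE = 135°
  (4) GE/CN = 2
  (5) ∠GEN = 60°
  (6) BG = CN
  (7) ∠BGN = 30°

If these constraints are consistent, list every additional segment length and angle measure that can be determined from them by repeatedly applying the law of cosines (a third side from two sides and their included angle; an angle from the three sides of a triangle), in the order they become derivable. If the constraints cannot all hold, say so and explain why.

The constraints are consistent. Derivable facts, in order:
After 1 step:
- NE ≈ 24.97
After 2 steps:
- NG ≈ 27.83
- ∠CEN = 25.14°
- ∠CNE = 19.86°
After 3 steps:
- NB ≈ 16.63
- ∠EGN = 51°
- ∠ENG = 69°
After 4 steps:
- ∠BNG = 26.81°
- ∠GBN = 123.19°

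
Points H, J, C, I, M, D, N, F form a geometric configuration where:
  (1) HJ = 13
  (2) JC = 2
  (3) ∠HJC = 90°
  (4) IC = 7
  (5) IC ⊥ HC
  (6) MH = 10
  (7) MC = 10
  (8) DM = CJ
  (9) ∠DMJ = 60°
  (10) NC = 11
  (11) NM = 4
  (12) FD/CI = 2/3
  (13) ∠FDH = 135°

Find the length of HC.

Step 1: By the law of cosines on triangle HJC: HC² = 13² + 2² − 2·13·2·cos(90°) = 173, so HC = √173.

Therefore, the length of HC = √173.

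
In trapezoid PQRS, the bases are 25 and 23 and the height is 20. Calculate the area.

Area = (25 + 23) * 20 / 2 = 960 / 2 = 480

480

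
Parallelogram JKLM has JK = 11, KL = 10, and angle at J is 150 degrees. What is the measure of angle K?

In a parallelogram, consecutive angles are supplementary (sum to 180°).
angle K = 180 - angle J
angle K = 180 - 150
angle K = 30 degrees

30 degrees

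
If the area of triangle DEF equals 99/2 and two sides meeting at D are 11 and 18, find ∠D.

sin(C) = 2 * 99/2 / (11 * 18) = 1/2, so C = arcsin(1/2) = 30°.
Since sin(180° - C) = sin(C), the obtuse angle 150° gives the same area, so C = 30° or C = 150°.

30° or 150°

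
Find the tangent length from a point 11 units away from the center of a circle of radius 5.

Let T be the point of tangency. Then OT ⊥ AT (radius ⊥ tangent).
In right triangle OTA: OA² = OT² + AT²
11² = 5² + AT²
AT² = 96, AT = 4*sqrt(6)

4*sqrt(6)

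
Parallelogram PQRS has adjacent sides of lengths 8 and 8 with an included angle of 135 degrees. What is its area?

Area = 8 * 8 * sin(135°) = 64 * sqrt(2)/2 = 32*sqrt(2)

32*sqrt(2)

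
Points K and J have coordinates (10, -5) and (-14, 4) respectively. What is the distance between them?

d = sqrt((-24)^2 + (9)^2) = sqrt(657) = 3*sqrt(73)

3*sqrt(73)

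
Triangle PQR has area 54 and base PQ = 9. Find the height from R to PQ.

height = 2 * 54 / 9 = 12

12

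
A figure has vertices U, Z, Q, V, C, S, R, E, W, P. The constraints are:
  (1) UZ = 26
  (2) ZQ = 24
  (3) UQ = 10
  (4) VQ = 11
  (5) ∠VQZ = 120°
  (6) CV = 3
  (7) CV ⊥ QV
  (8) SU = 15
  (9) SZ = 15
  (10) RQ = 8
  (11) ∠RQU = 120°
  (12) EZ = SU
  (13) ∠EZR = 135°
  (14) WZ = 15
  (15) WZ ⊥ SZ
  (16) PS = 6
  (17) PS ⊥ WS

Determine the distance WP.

Step 1: By the law of cosines on triangle SZW: SW² = 15² + 15² − 2·15·15·cos(90°) = 450, so SW = 15·√2.
Step 2: By the law of cosines on triangle WSP: WP² = (15·√2)² + 6² − 2·15·√2·6·cos(90°) = 486, so WP = 9·√6.

Therefore, the length of WP = 9·√6.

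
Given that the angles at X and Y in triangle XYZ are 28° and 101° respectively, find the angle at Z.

Let angle Z = x. Then 28 + 101 + x = 180.
x = 180 - 129 = 51 degrees.

51 degrees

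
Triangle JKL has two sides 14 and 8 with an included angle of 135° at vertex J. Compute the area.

When two sides and the included angle are known, the area formula is (1/2)ab sin(C).
The height from one side to the opposite vertex is 8 sin(135°) = 4*sqrt(2).
Area = (1/2) * 14 * 4*sqrt(2) = 28*sqrt(2).

28*sqrt(2)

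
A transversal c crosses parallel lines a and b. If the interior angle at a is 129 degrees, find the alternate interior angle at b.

Alternate interior angles lie on opposite sides of the transversal, between the parallel lines.
By the alternate interior angle theorem, they are equal: 129 degrees.

129 degrees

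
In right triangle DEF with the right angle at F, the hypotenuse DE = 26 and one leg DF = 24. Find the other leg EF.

EF = sqrt(26^2 - 24^2) = sqrt(100) = 10

10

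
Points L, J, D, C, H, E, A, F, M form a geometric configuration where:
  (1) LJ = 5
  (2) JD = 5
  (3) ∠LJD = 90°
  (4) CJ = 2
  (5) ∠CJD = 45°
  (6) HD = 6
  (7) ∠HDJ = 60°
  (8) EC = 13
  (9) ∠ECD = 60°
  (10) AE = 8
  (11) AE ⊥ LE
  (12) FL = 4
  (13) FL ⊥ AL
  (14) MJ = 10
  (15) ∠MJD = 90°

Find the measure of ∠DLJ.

Step 1: By the law of cosines on triangle LJD: LD² = 5² + 5² − 2·5·5·cos(90°) = 50, so LD = 5·√2.
Step 2: By the inverse law of cosines on triangle DLJ: cos(∠DLJ) = ((5·√2)² + 5² − 5²) / (2·5·√2·5) = 50/70.71 = 0.7071, so ∠DLJ = 45°.

Therefore, the measure of angle ∠DLJ = 45°.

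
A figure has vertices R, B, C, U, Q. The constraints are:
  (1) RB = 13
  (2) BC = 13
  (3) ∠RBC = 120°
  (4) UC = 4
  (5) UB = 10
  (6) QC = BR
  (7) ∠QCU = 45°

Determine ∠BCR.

Step 1: By the law of cosines on triangle CBR: CR² = 13² + 13² − 2·13·13·cos(120°) = 507, so CR = 13·√3.
Step 2: By the inverse law of cosines on triangle BCR: cos(∠BCR) = (13² + (13·√3)² − 13²) / (2·13·13·√3) = 507/585.43 = 0.866, so ∠BCR = 30°.

Therefore, the measure of angle ∠BCR = 30°.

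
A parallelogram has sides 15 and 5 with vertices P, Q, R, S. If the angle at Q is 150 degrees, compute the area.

Area = a * b * sin(theta)
Area = 15 * 5 * sin(150 degrees)
Area = 75 * 1/2
Area = 75/2

75/2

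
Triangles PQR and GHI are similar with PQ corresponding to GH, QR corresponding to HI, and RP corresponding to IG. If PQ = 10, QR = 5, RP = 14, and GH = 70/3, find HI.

k = 70/3/10 = 7/3. HI = 7/3 * 5 = 35/3.

35/3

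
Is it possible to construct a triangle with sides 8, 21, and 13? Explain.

Check the triangle inequality: 8 + 13 = 21 ≤ 21.
Since the sum of two sides does not exceed the third, no triangle can be formed.

No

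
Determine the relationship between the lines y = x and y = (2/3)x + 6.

Slope of line 1: m1 = 1
Slope of line 2: m2 = 2/3
m1 != m2 (1 != 2/3), so not parallel.
m1 * m2 = (1) * (2/3) = 2/3 != -1, so not perpendicular.
The lines are neither parallel nor perpendicular.

Neither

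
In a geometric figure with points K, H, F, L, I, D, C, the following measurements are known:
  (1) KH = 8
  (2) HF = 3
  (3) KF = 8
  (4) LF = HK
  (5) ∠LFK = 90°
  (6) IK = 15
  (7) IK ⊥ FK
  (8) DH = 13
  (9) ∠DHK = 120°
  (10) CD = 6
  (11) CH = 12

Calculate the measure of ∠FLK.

From the given relations: LF = HK = 8.
Step 1: By the law of cosines on triangle LFK: LK² = 8² + 8² − 2·8·8·cos(90°) = 128, so LK = 8·√2.
Step 2: By the inverse law of cosines on triangle FLK: cos(∠FLK) = (8² + (8·√2)² − 8²) / (2·8·8·√2) = 128/181.02 = 0.7071, so ∠FLK = 45°.

Therefore, the measure of angle ∠FLK = 45°.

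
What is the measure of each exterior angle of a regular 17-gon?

Each exterior angle of a regular n-gon is 360 / n.
For n = 17: 360 / 17 = 360/17 degrees.

360/17 degrees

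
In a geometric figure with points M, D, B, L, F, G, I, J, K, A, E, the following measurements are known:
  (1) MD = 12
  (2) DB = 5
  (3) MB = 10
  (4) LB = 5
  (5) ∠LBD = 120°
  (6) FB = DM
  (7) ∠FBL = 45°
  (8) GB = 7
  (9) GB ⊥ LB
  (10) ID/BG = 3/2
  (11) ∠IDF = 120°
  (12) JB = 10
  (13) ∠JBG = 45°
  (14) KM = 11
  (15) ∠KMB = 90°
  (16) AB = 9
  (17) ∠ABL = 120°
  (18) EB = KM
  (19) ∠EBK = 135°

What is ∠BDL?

Step 1: By the law of cosines on triangle DBL: DL² = 5² + 5² − 2·5·5·cos(120°) = 75, so DL = 5·√3.
Step 2: By the inverse law of cosines on triangle BDL: cos(∠BDL) = (5² + (5·√3)² − 5²) / (2·5·5·√3) = 75/86.6 = 0.866, so ∠BDL = 30°.

Therefore, the measure of angle ∠BDL = 30°.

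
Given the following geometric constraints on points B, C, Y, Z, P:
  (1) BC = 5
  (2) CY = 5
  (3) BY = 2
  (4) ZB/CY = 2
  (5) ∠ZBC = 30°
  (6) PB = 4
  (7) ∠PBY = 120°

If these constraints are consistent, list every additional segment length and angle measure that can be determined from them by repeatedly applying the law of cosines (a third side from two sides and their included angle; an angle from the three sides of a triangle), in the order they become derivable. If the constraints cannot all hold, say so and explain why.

The constraints are consistent. Derivable facts, in order:
After 1 step:
- CZ ≈ 6.2
- YP = 2·√7
- ∠BCY = 23.07°
- ∠BYC = 78.46°
- ∠CBY = 78.46°
After 2 steps:
- ∠BCZ = 126.21°
- ∠BPY = 19.11°
- ∠BYP = 40.89°
- ∠BZC = 23.79°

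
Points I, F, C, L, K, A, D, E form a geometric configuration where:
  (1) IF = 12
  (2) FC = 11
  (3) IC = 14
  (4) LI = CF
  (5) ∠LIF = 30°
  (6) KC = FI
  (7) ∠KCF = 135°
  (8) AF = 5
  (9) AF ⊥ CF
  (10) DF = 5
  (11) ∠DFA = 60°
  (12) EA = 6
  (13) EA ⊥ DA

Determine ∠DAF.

Step 1: By the law of cosines on triangle AFD: AD² = 5² + 5² − 2·5·5·cos(60°) = 25, so AD = 5.
Step 2: By the inverse law of cosines on triangle DAF: cos(∠DAF) = (5² + 5² − 5²) / (2·5·5) = 25/50 = 0.5, so ∠DAF = 60°.

Therefore, the measure of angle ∠DAF = 60°.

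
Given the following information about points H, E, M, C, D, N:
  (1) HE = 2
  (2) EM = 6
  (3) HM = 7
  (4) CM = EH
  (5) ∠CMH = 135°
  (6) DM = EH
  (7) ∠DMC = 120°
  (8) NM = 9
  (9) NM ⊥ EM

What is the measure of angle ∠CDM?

From the given relations: DM = EH = 2; CM = EH = 2.
Step 1: By the law of cosines on triangle DMC: DC² = 2² + 2² − 2·2·2·cos(120°) = 12, so DC = 2·√3.
Step 2: By the inverse law of cosines on triangle CDM: cos(∠CDM) = ((2·√3)² + 2² − 2²) / (2·2·√3·2) = 12/13.86 = 0.866, so ∠CDM = 30°.

Therefore, the measure of angle ∠CDM = 30°.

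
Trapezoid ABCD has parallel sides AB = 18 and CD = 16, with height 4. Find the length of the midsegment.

The midsegment (median) of a trapezoid connects the midpoints of the non-parallel sides.
Its length is the average of the two bases: (18 + 16) / 2 = 17.

17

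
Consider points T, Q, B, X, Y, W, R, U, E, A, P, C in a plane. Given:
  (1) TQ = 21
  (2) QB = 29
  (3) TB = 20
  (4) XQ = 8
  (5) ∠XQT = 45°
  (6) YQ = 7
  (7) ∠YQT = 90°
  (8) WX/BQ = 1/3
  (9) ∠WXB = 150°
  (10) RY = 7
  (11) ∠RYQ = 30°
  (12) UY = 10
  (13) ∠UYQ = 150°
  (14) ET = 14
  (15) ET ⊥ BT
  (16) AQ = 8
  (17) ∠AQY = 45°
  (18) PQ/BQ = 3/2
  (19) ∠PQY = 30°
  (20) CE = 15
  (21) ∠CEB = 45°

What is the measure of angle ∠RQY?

Step 1: By the law of cosines on triangle QYR: QR² = 7² + 7² − 2·7·7·cos(30°) = 13.13, so QR ≈ 3.62.
Step 2: By the inverse law of cosines on triangle RQY: cos(∠RQY) = (3.62² + 7² − 7²) / (2·3.62·7) = 13.13/50.73 = 0.2588, so ∠RQY = 75°.

Therefore, the measure of angle ∠RQY = 75°.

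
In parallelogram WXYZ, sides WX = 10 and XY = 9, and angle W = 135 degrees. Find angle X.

Opposite sides of a parallelogram are parallel, so consecutive angles form co-interior angles on a transversal.
Co-interior angles sum to 180°, giving angle X = 180 - 135 = 45 degrees.

45 degrees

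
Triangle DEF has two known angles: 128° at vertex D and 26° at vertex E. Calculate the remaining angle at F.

Let angle F = x. Then 128 + 26 + x = 180.
x = 180 - 154 = 26 degrees.

26 degrees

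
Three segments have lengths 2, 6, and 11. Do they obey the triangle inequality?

Check the triangle inequality: 2 + 6 = 8 ≤ 11.
Since the sum of two sides does not exceed the third, no triangle can be formed.

No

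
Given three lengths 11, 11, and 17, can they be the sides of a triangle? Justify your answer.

Yes.
The triangle inequality requires that the sum of any two sides exceeds the third.
Here 11 + 11 = 22 > 17, so the condition is met.

Yes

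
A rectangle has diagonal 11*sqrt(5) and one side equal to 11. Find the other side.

Using the Pythagorean theorem: d^2 = a^2 + b^2
b^2 = d^2 - a^2
b^2 = 605 - 121
b^2 = 484
b = sqrt(484) = 22

22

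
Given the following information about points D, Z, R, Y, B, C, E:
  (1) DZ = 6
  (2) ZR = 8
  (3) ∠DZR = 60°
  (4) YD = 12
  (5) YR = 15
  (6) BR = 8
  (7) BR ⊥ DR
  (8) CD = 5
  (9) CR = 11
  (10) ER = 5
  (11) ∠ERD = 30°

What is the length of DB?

Step 1: By the law of cosines on triangle DZR: DR² = 6² + 8² − 2·6·8·cos(60°) = 52, so DR = 2·√13.
Step 2: By the law of cosines on triangle DRB: DB² = (2·√13)² + 8² − 2·2·√13·8·cos(90°) = 116, so DB = 2·√29.

Therefore, the length of DB = 2·√29.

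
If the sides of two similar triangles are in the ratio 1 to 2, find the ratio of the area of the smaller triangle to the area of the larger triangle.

The ratio of areas of similar triangles equals the square of the side ratio.
Side ratio = 1:2
Area ratio = (1/2)^2 = 1/4 = 1:4

1:4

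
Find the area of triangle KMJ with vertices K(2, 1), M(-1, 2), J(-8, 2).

The Shoelace formula computes the area from vertex coordinates by summing cross products.
For vertices (2,1), (-1,2), (-8,2):
Signed sum = 2*2 - -1*1 + -1*2 - -8*2 + -8*1 - 2*2
= 5 + 14 + -12 = 7
Area = (1/2)|7| = 7/2.

7/2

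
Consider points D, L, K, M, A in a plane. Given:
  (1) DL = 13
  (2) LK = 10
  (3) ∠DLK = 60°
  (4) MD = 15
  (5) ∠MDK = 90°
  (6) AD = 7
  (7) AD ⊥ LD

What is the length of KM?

Step 1: By the law of cosines on triangle DLK: DK² = 13² + 10² − 2·13·10·cos(60°) = 139, so DK = √139.
Step 2: By the law of cosines on triangle KDM: KM² = √139² + 15² − 2·√139·15·cos(90°) = 364, so KM = 2·√91.

Therefore, the length of KM = 2·√91.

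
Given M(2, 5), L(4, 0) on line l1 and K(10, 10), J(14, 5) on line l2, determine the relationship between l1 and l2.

Slope of line 1: m1 = (0 - 5)/(4 - 2) = -5/2 = -5/2
Slope of line 2: m2 = (5 - 10)/(14 - 10) = -5/4 = -5/4
m1 != m2 (-5/2 != -5/4), so not parallel.
m1 * m2 = (-5/2) * (-5/4) = 25/8 != -1, so not perpendicular.
The lines are neither parallel nor perpendicular.

Neither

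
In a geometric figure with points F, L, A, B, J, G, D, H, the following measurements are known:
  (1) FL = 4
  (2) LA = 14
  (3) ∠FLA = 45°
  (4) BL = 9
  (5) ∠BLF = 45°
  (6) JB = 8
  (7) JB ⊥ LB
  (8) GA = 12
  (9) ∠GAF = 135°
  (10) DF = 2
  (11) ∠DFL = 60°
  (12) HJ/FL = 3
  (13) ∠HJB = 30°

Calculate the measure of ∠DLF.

Step 1: By the law of cosines on triangle LFD: LD² = 4² + 2² − 2·4·2·cos(60°) = 12, so LD = 2·√3.
Step 2: By the inverse law of cosines on triangle DLF: cos(∠DLF) = ((2·√3)² + 4² − 2²) / (2·2·√3·4) = 24/27.71 = 0.866, so ∠DLF = 30°.

Therefore, the measure of angle ∠DLF = 30°.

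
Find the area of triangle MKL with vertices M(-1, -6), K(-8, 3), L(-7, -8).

The Shoelace formula computes the area from vertex coordinates by summing cross products.
For vertices (-1,-6), (-8,3), (-7,-8):
Signed sum = -1*3 - -8*-6 + -8*-8 - -7*3 + -7*-6 - -1*-8
= -51 + 85 + 34 = 68
Area = (1/2)|68| = 34.

34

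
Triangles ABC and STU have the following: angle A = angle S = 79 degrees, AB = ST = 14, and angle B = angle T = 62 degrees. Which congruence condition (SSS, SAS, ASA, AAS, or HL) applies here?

The given information matches ASA: Two pairs of corresponding angles and the included side are equal (Angle-Side-Angle).

ASA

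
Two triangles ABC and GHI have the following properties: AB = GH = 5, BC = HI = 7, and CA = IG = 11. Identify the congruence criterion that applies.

The given information matches SSS: All three pairs of corresponding sides are equal (Side-Side-Side).

SSS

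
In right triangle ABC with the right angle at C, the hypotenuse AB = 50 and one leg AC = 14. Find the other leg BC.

BC = sqrt(50^2 - 14^2) = sqrt(2304) = 48

48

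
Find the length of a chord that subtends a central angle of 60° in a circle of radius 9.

Chord length = 2r sin(θ/2)
= 2 × 9 × sin(60°/2)
= 2 × 9 × sin(30°)
= 9

9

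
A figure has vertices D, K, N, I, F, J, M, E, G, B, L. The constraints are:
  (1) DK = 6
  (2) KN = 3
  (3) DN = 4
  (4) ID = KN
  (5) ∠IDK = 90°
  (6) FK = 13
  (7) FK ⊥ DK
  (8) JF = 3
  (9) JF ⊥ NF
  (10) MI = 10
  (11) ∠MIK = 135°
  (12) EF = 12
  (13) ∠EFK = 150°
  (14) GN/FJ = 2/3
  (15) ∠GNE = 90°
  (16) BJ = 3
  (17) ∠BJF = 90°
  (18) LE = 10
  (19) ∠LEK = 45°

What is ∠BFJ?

Step 1: By the law of cosines on triangle FJB: FB² = 3² + 3² − 2·3·3·cos(90°) = 18, so FB = 3·√2.
Step 2: By the inverse law of cosines on triangle BFJ: cos(∠BFJ) = ((3·√2)² + 3² − 3²) / (2·3·√2·3) = 18/25.46 = 0.7071, so ∠BFJ = 45°.

Therefore, the measure of angle ∠BFJ = 45°.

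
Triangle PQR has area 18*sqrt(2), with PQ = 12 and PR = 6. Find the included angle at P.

Area = (1/2) * a * b * sin(C)
sin(C) = 2 * Area / (a * b)
sin(C) = 2 * 18*sqrt(2) / (12 * 6)
sin(C) = sqrt(2)/2
C = arcsin(sqrt(2)/2) = 45°
Since sin(180° - C) = sin(C), the obtuse angle 135° gives the same area, so C = 45° or C = 135°.

45° or 135°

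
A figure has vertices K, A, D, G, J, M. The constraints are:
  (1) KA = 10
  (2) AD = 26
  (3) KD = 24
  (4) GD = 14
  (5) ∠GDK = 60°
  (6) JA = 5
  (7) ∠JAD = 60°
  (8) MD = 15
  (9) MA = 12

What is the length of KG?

Step 1: By the law of cosines on triangle KDG: KG² = 24² + 14² − 2·24·14·cos(60°) = 436, so KG = 2·√109.

Therefore, the length of KG = 2·√109.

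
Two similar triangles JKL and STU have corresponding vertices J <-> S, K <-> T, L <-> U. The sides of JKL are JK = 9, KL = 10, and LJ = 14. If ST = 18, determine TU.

Similar triangles have proportional sides. Setting up the proportion:
ST / JK = TU / KL
18 / 9 = TU / 10
TU = 10 * 18 / 9 = 20.

20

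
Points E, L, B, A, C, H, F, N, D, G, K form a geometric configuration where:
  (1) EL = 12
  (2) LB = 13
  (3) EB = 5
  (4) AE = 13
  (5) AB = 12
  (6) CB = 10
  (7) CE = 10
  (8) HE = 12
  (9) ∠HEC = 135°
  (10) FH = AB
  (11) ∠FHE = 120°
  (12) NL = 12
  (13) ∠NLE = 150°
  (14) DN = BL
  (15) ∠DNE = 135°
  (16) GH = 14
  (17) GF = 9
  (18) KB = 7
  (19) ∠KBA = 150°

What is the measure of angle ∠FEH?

From the given relations: FH = AB = 12.
Step 1: By the law of cosines on triangle EHF: EF² = 12² + 12² − 2·12·12·cos(120°) = 432, so EF = 12·√3.
Step 2: By the inverse law of cosines on triangle FEH: cos(∠FEH) = ((12·√3)² + 12² − 12²) / (2·12·√3·12) = 432/498.83 = 0.866, so ∠FEH = 30°.

Therefore, the measure of angle ∠FEH = 30°.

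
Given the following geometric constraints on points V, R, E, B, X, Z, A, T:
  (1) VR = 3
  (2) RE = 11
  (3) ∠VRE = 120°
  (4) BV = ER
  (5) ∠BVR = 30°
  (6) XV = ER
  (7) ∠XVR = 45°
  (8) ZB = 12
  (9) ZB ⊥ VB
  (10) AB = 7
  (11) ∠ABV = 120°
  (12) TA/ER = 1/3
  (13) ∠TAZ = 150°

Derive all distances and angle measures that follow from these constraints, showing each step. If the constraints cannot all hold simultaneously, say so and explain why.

The constraints are consistent.

From the given relations:
  BV = ER = 11
  XV = ER = 11
  TA = 1/3·ER = 1/3·11 ≈ 3.67

Step 1: From VR = 3, RE = 11, and ∠VRE = 120°, by the law of cosines:
  VE² = VR² + RE² - 2·VR·RE·cos(120°) = 9 + 121 + 33 = 163
  VE = √163

Step 2: From VB = 11, BZ = 12, and ∠VBZ = 90°, by the law of cosines:
  VZ² = VB² + BZ² - 2·VB·BZ·cos(90°) = 121 + 144 - 0 = 265
  VZ ≈ 16.28

Step 3: From VB = 11, BA = 7, and ∠VBA = 120°, by the law of cosines:
  VA² = VB² + BA² - 2·VB·BA·cos(120°) = 121 + 49 + 77 = 247
  VA ≈ 15.72

Step 4: From RV = 3, VB = 11, and ∠RVB = 30°, by the law of cosines:
  RB² = RV² + VB² - 2·RV·VB·cos(30°) = 9 + 121 - 57.16 = 72.84
  RB ≈ 8.53

Step 5: From RV = 3, VX = 11, and ∠RVX = 45°, by the law of cosines:
  RX² = RV² + VX² - 2·RV·VX·cos(45°) = 9 + 121 - 46.67 = 83.33
  RX ≈ 9.13

Step 6: From VA = 15.72, VB = 11, AB = 7, by the inverse law of cosines:
  cos(∠AVB) = (VA² + VB² - AB²) / (2·VA·VB)
  ∠AVB = 22.69°

Step 7: From VB = 11, VZ = 16.28, BZ = 12, by the inverse law of cosines:
  cos(∠BVZ) = (VB² + VZ² - BZ²) / (2·VB·VZ)
  ∠BVZ = 47.49°

Step 8: From VE = √163, VR = 3, ER = 11, by the inverse law of cosines:
  cos(∠EVR) = (VE² + VR² - ER²) / (2·VE·VR)
  ∠EVR = 48.26°

Step 9: From RB = 8.53, RV = 3, BV = 11, by the inverse law of cosines:
  cos(∠BRV) = (RB² + RV² - BV²) / (2·RB·RV)
  ∠BRV = 139.88°

Step 10: From RV = 3, RX = 9.13, VX = 11, by the inverse law of cosines:
  cos(∠VRX) = (RV² + RX² - VX²) / (2·RV·RX)
  ∠VRX = 121.56°

Step 11: From ER = 11, EV = √163, RV = 3, by the inverse law of cosines:
  cos(∠REV) = (ER² + EV² - RV²) / (2·ER·EV)
  ∠REV = 11.74°

Step 12: From BR = 8.53, BV = 11, RV = 3, by the inverse law of cosines:
  cos(∠RBV) = (BR² + BV² - RV²) / (2·BR·BV)
  ∠RBV = 10.12°

Step 13: From XR = 9.13, XV = 11, RV = 3, by the inverse law of cosines:
  cos(∠RXV) = (XR² + XV² - RV²) / (2·XR·XV)
  ∠RXV = 13.44°

Step 14: From ZB = 12, ZV = 16.28, BV = 11, by the inverse law of cosines:
  cos(∠BZV) = (ZB² + ZV² - BV²) / (2·ZB·ZV)
  ∠BZV = 42.51°

Step 15: From AB = 7, AV = 15.72, BV = 11, by the inverse law of cosines:
  cos(∠BAV) = (AB² + AV² - BV²) / (2·AB·AV)
  ∠BAV = 37.31°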